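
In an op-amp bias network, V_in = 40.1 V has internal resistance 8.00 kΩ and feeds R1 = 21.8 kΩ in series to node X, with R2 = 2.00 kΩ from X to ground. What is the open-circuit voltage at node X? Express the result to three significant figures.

R1' = 8.00 + 21.8 = 29.80 kΩ (source resistance + R1).
V_th is the unloaded tap voltage: V_in · R2/(R1'+R2) = 40.1 × 0.06289 = 2.522 V.

V_th ≈ 2.52 V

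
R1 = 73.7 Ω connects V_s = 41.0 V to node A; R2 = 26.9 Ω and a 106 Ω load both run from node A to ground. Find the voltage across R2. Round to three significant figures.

R2 ‖ R_L = (26.9 × 106)/(26.9 + 106) = 21.46 Ω.
Now apply the divider: V_out = 41.0 × 0.2255 = 9.245 V.
(Unloaded it would be 11.0 V; the load pulls it down.)

V_out ≈ 9.24 V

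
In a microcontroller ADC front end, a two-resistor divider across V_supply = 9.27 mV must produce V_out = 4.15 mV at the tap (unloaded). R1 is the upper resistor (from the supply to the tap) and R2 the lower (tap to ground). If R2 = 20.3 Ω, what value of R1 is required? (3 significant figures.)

R1 ≈ 25.0 Ω

The divider ratio is R2/(R1+R2) = 4.15/9.27 = 0.4477.
So R1 = R2 · (V_supply/V_out − 1) = 20.3 × (9.27/4.15 − 1) = 20.3 × 1.234 = 25.04 Ω.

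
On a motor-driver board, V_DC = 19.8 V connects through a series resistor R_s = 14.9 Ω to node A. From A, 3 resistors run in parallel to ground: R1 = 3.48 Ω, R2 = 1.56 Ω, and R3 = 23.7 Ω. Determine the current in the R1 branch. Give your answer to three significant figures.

I ≈ 0.368 A

Combine the parallel branches: R_p = (1/3.48 + 1/1.56 + 1/23.7)⁻¹ = 1.030 Ω.
V_A by voltage divider: V_A = 19.8 × 1.030/(14.9 + 1.030) = 1.281 V.
Branch current I = V_A/R1 = 1.281/3.48 = 0.3680 A.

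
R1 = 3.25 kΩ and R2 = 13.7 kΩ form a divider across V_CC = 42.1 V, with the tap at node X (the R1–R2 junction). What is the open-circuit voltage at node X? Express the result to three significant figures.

V_th ≈ 34.0 V

Open-circuit (no load on X): V_th = V_CC · R2/(R1 + R2) = 42.1 × 13.7/(3.250 + 13.7) = 34.03 V.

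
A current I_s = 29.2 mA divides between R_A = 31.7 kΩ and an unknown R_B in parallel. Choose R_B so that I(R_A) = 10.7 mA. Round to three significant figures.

In a two-way split, I_A/I_s = R_B/(R_A + R_B).
With f = 0.3664, R_B = R_A · f/(1−f) = 31.7 × 0.5784 = 18.33 kΩ.

R_B ≈ 18.3 kΩ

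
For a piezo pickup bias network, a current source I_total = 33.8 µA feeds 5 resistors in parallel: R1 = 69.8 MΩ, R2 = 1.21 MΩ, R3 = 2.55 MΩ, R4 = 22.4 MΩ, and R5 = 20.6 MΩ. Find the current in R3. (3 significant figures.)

Conductances: ΣG = 1/69.8 + 1/1.21 + 1/2.55 + 1/22.4 + 1/20.6 = 1.326 (1/MΩ).
Current divider: I(R3) = I_total · G_k/ΣG = 33.8 × (0.3922/1.326) = 33.8 × 0.2957 = 9.995 µA.

I ≈ 10.0 µA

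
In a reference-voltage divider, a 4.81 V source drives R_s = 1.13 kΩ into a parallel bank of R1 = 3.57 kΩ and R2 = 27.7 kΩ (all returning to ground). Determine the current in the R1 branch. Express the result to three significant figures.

Parallel bank: R_p = 1/(1/3.57 + 1/27.7) = 3.162 kΩ.
Node voltage V_A = V_supply · R_p/(R_s + R_p) = 4.81 × 0.7367 = 3.544 V.
I(R1) = V_A / R1 = 3.544/3.57 = 0.9926 mA.

I ≈ 0.993 mA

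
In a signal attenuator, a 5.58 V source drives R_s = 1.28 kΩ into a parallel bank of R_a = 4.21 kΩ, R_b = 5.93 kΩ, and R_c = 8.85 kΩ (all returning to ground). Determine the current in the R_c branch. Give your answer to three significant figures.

Parallel bank: R_p = 1/(1/4.21 + 1/5.93 + 1/8.85) = 1.926 kΩ.
Node voltage V_A = V_in · R_p/(R_s + R_p) = 5.58 × 0.6008 = 3.352 V.
I(R_c) = V_A / R_c = 3.352/8.85 = 0.3788 mA.

I ≈ 0.379 mA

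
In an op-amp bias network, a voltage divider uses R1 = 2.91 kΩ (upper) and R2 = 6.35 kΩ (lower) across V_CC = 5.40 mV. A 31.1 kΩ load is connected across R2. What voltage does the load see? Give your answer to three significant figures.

The load sits in parallel with R2, giving an effective lower resistance R2' = R2·R_L/(R2+R_L) = 5.273 kΩ.
Voltage divider with the loaded lower leg: V_out = 5.40 × 5.273/(2.91 + 5.273) = 5.40 × 0.6444 = 3.480 mV.

V_out ≈ 3.48 mV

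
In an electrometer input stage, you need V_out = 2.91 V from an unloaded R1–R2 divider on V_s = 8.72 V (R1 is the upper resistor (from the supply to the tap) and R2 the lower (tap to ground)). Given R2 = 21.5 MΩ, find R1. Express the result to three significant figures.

V_out/V_s = R2/(R1+R2) = 0.3337.
So R1 = R2 · (V_s/V_out − 1) = 21.5 × (8.72/2.91 − 1) = 21.5 × 1.997 = 42.93 MΩ.

R1 ≈ 42.9 MΩ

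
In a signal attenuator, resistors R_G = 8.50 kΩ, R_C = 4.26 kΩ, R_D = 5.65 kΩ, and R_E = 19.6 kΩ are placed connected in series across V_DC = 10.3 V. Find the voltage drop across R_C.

Series total: ΣR = 8.50 + 4.26 + 5.65 + 19.6 = 38.01 kΩ.
Voltage divider: V = V_DC · (4.260 / 38.01) = 10.3 × 0.1121 = 1.154 V.

V ≈ 1.15 V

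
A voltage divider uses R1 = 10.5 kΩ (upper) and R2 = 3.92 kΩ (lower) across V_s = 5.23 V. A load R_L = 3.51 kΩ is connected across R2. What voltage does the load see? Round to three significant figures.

V_out ≈ 0.784 V

The load sits in parallel with R2, giving an effective lower resistance R2' = R2·R_L/(R2+R_L) = 1.852 kΩ.
Voltage divider with the loaded lower leg: V_out = 5.23 × 1.852/(10.5 + 1.852) = 5.23 × 0.1499 = 0.7841 V.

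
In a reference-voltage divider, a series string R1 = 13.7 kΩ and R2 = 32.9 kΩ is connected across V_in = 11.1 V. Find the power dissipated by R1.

ΣR = 46.60 kΩ → I = 11.1/46.60 = 0.2382 mA.
V(R1) = I·R = 3.263 V; P = V·I = 3.263 × 0.2382 = 0.7773 mW.

P ≈ 0.777 mW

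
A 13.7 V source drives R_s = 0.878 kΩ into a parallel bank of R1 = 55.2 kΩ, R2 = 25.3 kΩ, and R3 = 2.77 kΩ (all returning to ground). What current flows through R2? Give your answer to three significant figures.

Equivalent of the parallel group: R_p = 2.389 kΩ.
Node voltage V_A = V_in · R_p/(R_s + R_p) = 13.7 × 0.7312 = 10.02 V.
I(R2) = V_A / R2 = 10.02/25.3 = 0.3960 mA.
(Check via current divider: I_total = 4.194 mA; share G_k/ΣG = 0.09441 → same result.)

I ≈ 0.396 mA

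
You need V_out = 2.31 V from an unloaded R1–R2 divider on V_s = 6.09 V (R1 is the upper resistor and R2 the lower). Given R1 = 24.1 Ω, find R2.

R2 ≈ 14.7 Ω

Required fraction k = V_out/V_s = 0.3793.
R2 = R1 · 0.3793/(1 − 0.3793) = 14.73 Ω.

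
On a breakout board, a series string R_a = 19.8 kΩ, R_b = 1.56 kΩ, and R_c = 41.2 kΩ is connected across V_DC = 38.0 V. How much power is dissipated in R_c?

The common current is I = 38.0/62.56 = 0.6074 mA.
P(R_c) = I²·R_c = (0.6074)² × 41.2 = 15.20 mW.

P ≈ 15.2 mW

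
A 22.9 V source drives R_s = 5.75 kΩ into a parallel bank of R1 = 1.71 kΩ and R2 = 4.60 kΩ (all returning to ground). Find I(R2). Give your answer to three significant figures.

I ≈ 0.887 mA

Parallel bank: R_p = 1/(1/1.71 + 1/4.60) = 1.247 kΩ.
Node voltage V_A = V_in · R_p/(R_s + R_p) = 22.9 × 0.1782 = 4.080 V.
Branch current I = V_A/R2 = 4.080/4.60 = 0.8870 mA.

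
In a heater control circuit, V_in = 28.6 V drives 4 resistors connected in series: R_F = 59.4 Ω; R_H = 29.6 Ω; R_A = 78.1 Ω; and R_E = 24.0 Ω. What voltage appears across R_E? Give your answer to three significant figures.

Total series resistance ΣR = 59.4 + 29.6 + 78.1 + 24.0 = 191.1 Ω.
Voltage divider: V = V_in · (24.00 / 191.1) = 28.6 × 0.1256 = 3.592 V.

V ≈ 3.59 V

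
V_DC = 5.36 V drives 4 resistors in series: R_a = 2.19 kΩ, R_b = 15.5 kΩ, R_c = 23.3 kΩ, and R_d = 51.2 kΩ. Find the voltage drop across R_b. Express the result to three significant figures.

V ≈ 0.901 V

Total series resistance ΣR = 2.19 + 15.5 + 23.3 + 51.2 = 92.19 kΩ.
By the voltage-divider rule, V = 5.36 × 15.50/92.19 = 0.9012 V.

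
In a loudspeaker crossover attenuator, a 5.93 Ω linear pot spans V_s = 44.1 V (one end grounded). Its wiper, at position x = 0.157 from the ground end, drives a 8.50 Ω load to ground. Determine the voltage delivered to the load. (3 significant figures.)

V_out ≈ 6.34 V

The pot divides into 4.999 Ω above the wiper and 0.9310 Ω below.
(x·R_p) ‖ R_L = 0.8391 Ω.
Then V_out = V_s · 0.8391/(4.999 + 0.8391) = 6.338 V.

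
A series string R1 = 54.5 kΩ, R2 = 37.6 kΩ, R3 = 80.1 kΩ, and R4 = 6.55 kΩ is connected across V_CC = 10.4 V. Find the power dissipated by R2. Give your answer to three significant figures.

P ≈ 0.127 mW

The common current is I = 10.4/178.8 = 0.05818 mA.
P = I²R = 0.003385 × 37.6 = 0.1273 mW.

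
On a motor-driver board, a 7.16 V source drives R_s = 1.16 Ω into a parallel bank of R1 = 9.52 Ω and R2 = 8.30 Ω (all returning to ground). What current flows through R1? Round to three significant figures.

I ≈ 0.596 A

Equivalent of the parallel group: R_p = 4.434 Ω.
V_A = 7.16 × 4.434/5.594 = 5.675 V.
Branch current I = V_A/R1 = 5.675/9.52 = 0.5961 A.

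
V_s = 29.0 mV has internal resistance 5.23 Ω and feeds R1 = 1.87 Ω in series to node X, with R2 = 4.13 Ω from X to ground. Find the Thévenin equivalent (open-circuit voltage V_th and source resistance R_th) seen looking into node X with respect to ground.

V_th ≈ 10.7 mV, R_th ≈ 2.61 Ω

R1' = 5.23 + 1.87 = 7.100 Ω (source resistance + R1).
With X open, the divider is unloaded: V_th = 29.0 × 4.13/11.23 = 10.67 mV.
Looking into X with the source shorted: R_th = R1'·R2/(R1'+R2) = 7.100 × 4.13/11.23 = 2.611 Ω.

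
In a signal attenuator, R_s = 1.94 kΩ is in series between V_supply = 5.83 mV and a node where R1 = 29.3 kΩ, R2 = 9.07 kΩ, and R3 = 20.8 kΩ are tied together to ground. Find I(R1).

Combine the parallel branches: R_p = (1/29.3 + 1/9.07 + 1/20.8)⁻¹ = 5.196 kΩ.
V_A = 5.83 × 5.196/7.136 = 4.245 mV.
Branch current I = V_A/R1 = 4.245/29.3 = 0.1449 µA.
(Check via current divider: I_total = 0.8170 µA; share G_k/ΣG = 0.1773 → same result.)

I ≈ 0.145 µA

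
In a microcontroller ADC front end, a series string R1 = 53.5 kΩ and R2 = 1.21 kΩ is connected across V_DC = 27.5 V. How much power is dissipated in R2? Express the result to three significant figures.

P ≈ 0.306 mW

ΣR = 54.71 kΩ → I = 27.5/54.71 = 0.5027 mA.
P = I²R = 0.2527 × 1.21 = 0.3057 mW.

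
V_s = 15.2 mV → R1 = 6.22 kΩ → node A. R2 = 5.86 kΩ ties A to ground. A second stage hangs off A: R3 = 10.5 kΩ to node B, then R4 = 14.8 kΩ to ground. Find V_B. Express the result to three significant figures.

V_B ≈ 3.85 mV

Node A sees R2 in parallel with the series input of stage 2, R3 + R4 = 25.30 kΩ.
R2 ‖ (R3+R4) = 4.758 kΩ.
V_A = 15.2 × 4.758/(6.22 + 4.758) = 6.588 mV.
Stage 2 is unloaded, so V_B = V_A · R4/(R3+R4) = 6.588 × 14.8/25.30 = 3.854 mV.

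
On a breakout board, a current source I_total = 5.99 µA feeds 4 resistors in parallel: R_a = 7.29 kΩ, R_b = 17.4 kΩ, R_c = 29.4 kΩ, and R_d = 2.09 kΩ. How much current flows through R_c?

I ≈ 0.288 µA

Total conductance ΣG = 1/7.29 + 1/17.4 + 1/29.4 + 1/2.09 = 0.7071 (units of 1/kΩ).
By the current-divider rule, I = I_total · G_k/ΣG = 5.99 × 0.04810 = 0.2881 µA.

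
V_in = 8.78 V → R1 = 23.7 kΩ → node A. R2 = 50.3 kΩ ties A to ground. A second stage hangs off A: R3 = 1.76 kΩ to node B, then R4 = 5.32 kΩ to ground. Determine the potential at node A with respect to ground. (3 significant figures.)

The second stage (R3 + R4 = 7.080 kΩ) loads node A in parallel with R2.
R2 ‖ (R3+R4) = 6.206 kΩ.
First divider: V_A = V_in · 6.206/(23.7 + 6.206) = 1.822 V.

V_A ≈ 1.82 V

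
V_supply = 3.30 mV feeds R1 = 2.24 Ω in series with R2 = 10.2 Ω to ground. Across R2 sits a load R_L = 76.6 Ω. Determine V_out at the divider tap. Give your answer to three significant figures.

R2 ‖ R_L = (10.2 × 76.6)/(10.2 + 76.6) = 9.001 Ω.
Now apply the divider: V_out = 3.30 × 0.8007 = 2.642 mV.
(Unloaded it would be 2.71 mV; the load pulls it down.)

V_out ≈ 2.64 mV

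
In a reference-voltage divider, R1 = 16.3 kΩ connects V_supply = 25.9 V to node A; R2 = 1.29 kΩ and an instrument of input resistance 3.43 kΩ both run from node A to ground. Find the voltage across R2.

First combine the lower leg with the load: R2 ‖ R_L = 0.9374 kΩ.
Voltage divider with the loaded lower leg: V_out = 25.9 × 0.9374/(16.3 + 0.9374) = 25.9 × 0.05438 = 1.409 V.
(Unloaded it would be 1.90 V; the load pulls it down.)

V_out ≈ 1.41 V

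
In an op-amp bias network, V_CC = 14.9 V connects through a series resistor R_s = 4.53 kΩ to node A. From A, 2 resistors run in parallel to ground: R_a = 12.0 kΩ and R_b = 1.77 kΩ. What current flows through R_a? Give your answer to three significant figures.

Combine the parallel branches: R_p = (1/12.0 + 1/1.77)⁻¹ = 1.542 kΩ.
V_A by voltage divider: V_A = 14.9 × 1.542/(4.53 + 1.542) = 3.785 V.
Branch current I = V_A/R_a = 3.785/12.0 = 0.3154 mA.

I ≈ 0.315 mA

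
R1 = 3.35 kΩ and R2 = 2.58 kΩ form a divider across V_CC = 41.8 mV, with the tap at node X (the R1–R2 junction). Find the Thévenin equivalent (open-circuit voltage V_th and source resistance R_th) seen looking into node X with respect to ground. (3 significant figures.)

V_th ≈ 18.2 mV, R_th ≈ 1.46 kΩ

With X open, the divider is unloaded: V_th = 41.8 × 2.58/5.930 = 18.19 mV.
Looking into X with the source shorted: R_th = R1·R2/(R1+R2) = 3.350 × 2.58/5.930 = 1.458 kΩ.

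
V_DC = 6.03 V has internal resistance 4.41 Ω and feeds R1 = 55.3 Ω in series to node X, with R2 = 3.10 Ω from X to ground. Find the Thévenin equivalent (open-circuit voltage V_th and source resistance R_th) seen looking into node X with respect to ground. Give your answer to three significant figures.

V_th ≈ 0.298 V, R_th ≈ 2.95 Ω

R1' = 4.41 + 55.3 = 59.71 Ω (source resistance + R1).
V_th is the unloaded tap voltage: V_DC · R2/(R1'+R2) = 6.03 × 0.04936 = 0.2976 V.
Zeroing V_DC shorts the top of R1' to ground, so R_th = R1' ‖ R2 = 2.947 Ω.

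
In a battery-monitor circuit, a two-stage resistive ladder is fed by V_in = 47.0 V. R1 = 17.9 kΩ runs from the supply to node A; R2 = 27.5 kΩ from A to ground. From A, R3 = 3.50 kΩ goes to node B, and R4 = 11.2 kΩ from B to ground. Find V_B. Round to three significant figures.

Node A sees R2 in parallel with the series input of stage 2, R3 + R4 = 14.70 kΩ.
Effective lower resistance at A: R2 ‖ 14.70 = 9.579 kΩ.
So V_A = 47.0 × 0.3486 = 16.38 V.
Then the unloaded second divider: V_B = V_A × R4/(R3+R4) = 16.38 × 0.7619 = 12.48 V.

V_B ≈ 12.5 V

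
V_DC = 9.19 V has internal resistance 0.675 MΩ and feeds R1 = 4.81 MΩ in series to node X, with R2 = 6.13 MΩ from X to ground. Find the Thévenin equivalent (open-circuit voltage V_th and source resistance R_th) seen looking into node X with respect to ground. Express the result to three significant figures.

R1' = 0.675 + 4.81 = 5.485 MΩ (source resistance + R1).
With X open, the divider is unloaded: V_th = 9.19 × 6.13/11.61 = 4.850 V.
Looking into X with the source shorted: R_th = R1'·R2/(R1'+R2) = 5.485 × 6.13/11.61 = 2.895 MΩ.

V_th ≈ 4.85 V, R_th ≈ 2.89 MΩ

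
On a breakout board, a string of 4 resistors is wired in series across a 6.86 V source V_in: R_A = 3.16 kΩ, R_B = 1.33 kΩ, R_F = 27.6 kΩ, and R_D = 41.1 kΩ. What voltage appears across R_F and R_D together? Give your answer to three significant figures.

V ≈ 6.44 V

Total series resistance ΣR = 3.16 + 1.33 + 27.6 + 41.1 = 73.19 kΩ.
R_{R_F..R_D} = 27.6 + 41.1 = 68.70 kΩ.
By the voltage-divider rule, V = 6.86 × 68.70/73.19 = 6.439 V.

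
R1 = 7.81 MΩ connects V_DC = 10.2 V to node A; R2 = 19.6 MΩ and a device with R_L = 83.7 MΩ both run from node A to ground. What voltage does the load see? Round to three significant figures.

R2 ‖ R_L = (19.6 × 83.7)/(19.6 + 83.7) = 15.88 MΩ.
Now apply the divider: V_out = 10.2 × 0.6703 = 6.837 V.
(Unloaded it would be 7.29 V; the load pulls it down.)

V_out ≈ 6.84 V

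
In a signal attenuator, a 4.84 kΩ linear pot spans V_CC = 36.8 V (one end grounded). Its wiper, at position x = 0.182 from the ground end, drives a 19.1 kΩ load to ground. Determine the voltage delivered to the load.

V_out ≈ 6.45 V

Split the track: R_lower = x·R_p = 0.8809 kΩ, R_upper = (1−x)·R_p = 3.959 kΩ.
Lower segment in parallel with the load: 0.8809 ‖ 19.1 = 0.8420 kΩ.
Loaded-divider output: V_out = 36.8 × 0.1754 = 6.454 V.
(Unloaded: V_out = x·V_CC = 6.70 V.)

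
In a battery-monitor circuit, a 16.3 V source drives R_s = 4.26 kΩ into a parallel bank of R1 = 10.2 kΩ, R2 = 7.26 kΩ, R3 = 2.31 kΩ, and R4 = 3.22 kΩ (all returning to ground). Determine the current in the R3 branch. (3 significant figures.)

I ≈ 1.36 mA

Combine the parallel branches: R_p = (1/10.2 + 1/7.26 + 1/2.31 + 1/3.22)⁻¹ = 1.021 kΩ.
V_A = 16.3 × 1.021/5.281 = 3.152 V.
Branch current I = V_A/R3 = 3.152/2.31 = 1.364 mA.
(Equivalently: I_total = 3.086 mA, then current-divider fraction G_k/ΣG = 0.4421.)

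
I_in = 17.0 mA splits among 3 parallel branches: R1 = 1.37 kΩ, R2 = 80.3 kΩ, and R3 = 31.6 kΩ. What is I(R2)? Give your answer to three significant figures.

Total conductance ΣG = 1/1.37 + 1/80.3 + 1/31.6 = 0.7740 (units of 1/kΩ).
By the current-divider rule, I = I_in · G_k/ΣG = 17.0 × 0.01609 = 0.2735 mA.

I ≈ 0.274 mA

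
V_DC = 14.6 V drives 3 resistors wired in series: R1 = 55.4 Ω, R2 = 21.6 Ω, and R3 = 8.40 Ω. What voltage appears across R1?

V ≈ 9.47 V

Total series resistance ΣR = 55.4 + 21.6 + 8.40 = 85.40 Ω.
V = V_DC · R/ΣR = 14.6 × 0.6487 = 9.471 V.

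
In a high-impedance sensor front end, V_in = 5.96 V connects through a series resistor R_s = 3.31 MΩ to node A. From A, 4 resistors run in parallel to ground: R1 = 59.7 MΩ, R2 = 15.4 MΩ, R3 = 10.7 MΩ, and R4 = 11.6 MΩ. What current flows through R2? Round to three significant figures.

I ≈ 0.208 µA

Combine the parallel branches: R_p = (1/59.7 + 1/15.4 + 1/10.7 + 1/11.6)⁻¹ = 3.826 MΩ.
V_A = 5.96 × 3.826/7.136 = 3.196 V.
Branch current I = V_A/R2 = 3.196/15.4 = 0.2075 µA.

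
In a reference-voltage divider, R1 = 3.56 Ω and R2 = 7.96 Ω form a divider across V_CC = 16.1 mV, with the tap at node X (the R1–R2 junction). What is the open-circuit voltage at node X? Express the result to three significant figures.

V_th ≈ 11.1 mV

Open-circuit (no load on X): V_th = V_CC · R2/(R1 + R2) = 16.1 × 7.96/(3.560 + 7.96) = 11.12 mV.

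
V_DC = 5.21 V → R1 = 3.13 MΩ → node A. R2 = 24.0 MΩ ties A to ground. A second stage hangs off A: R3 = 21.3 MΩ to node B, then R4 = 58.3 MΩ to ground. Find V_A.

V_A ≈ 4.45 V

Looking into the second stage from A: R3 + R4 = 79.60 MΩ appears in parallel with R2.
Effective lower resistance at A: R2 ‖ 79.60 = 18.44 MΩ.
V_A = 5.21 × 18.44/(3.13 + 18.44) = 4.454 V.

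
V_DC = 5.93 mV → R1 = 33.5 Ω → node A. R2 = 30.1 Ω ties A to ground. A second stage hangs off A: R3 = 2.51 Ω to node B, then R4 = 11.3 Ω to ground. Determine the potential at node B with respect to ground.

V_B ≈ 1.07 mV

Looking into the second stage from A: R3 + R4 = 13.81 Ω appears in parallel with R2.
Effective lower resistance at A: R2 ‖ 13.81 = 9.467 Ω.
So V_A = 5.93 × 0.2203 = 1.307 mV.
Stage 2 is unloaded, so V_B = V_A · R4/(R3+R4) = 1.307 × 11.3/13.81 = 1.069 mV.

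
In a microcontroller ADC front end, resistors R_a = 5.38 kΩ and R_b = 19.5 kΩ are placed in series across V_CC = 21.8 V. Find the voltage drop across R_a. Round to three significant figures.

V ≈ 4.71 V

Series total: ΣR = 5.38 + 19.5 = 24.88 kΩ.
By the voltage-divider rule, V = 21.8 × 5.380/24.88 = 4.714 V.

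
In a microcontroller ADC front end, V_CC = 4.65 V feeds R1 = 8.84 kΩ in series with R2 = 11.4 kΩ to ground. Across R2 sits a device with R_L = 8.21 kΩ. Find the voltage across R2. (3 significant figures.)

R2 ‖ R_L = (11.4 × 8.21)/(11.4 + 8.21) = 4.773 kΩ.
Then V_out = V_CC · R2'/(R1 + R2') = 4.65 × 4.773/13.61 = 1.630 V.

V_out ≈ 1.63 V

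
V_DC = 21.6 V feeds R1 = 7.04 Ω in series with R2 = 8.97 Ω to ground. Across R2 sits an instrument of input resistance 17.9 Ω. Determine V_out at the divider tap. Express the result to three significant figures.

V_out ≈ 9.92 V

The load sits in parallel with R2, giving an effective lower resistance R2' = R2·R_L/(R2+R_L) = 5.976 Ω.
Then V_out = V_DC · R2'/(R1 + R2') = 21.6 × 5.976/13.02 = 9.917 V.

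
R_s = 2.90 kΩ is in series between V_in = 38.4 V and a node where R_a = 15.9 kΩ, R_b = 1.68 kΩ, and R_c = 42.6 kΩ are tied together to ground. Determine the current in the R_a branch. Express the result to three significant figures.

I ≈ 0.811 mA

Parallel bank: R_p = 1/(1/15.9 + 1/1.68 + 1/42.6) = 1.467 kΩ.
Node voltage V_A = V_in · R_p/(R_s + R_p) = 38.4 × 0.3359 = 12.90 V.
I(R_a) = V_A / R_a = 12.90/15.9 = 0.8113 mA.
(Equivalently: I_total = 8.793 mA, then current-divider fraction G_k/ΣG = 0.09227.)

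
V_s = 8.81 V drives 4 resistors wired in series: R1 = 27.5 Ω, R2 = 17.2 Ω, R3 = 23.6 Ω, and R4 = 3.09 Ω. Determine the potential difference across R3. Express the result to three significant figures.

Series total: ΣR = 27.5 + 17.2 + 23.6 + 3.09 = 71.39 Ω.
By the voltage-divider rule, V = 8.81 × 23.60/71.39 = 2.912 V.

V ≈ 2.91 V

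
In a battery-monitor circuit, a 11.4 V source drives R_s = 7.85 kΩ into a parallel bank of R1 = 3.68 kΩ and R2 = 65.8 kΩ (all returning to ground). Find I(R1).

Equivalent of the parallel group: R_p = 3.485 kΩ.
V_A by voltage divider: V_A = 11.4 × 3.485/(7.85 + 3.485) = 3.505 V.
I(R1) = V_A / R1 = 3.505/3.68 = 0.9525 mA.

I ≈ 0.952 mA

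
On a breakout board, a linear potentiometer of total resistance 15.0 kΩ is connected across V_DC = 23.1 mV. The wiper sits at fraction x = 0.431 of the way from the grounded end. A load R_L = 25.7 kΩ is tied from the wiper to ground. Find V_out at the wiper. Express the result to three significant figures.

Split the track: R_lower = x·R_p = 6.465 kΩ, R_upper = (1−x)·R_p = 8.535 kΩ.
(x·R_p) ‖ R_L = 5.166 kΩ.
Loaded-divider output: V_out = 23.1 × 0.3770 = 8.709 mV.

V_out ≈ 8.71 mV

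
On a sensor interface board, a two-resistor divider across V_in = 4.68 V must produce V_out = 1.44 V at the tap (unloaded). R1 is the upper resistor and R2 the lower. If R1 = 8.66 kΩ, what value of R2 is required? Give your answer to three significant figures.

R2 ≈ 3.85 kΩ

Required fraction k = V_out/V_in = 0.3077.
Rearranging, R2 = R1·k/(1−k) = 8.66 × 0.4444 = 3.849 kΩ.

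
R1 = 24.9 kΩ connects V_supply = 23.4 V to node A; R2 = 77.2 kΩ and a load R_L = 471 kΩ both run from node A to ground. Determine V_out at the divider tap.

First combine the lower leg with the load: R2 ‖ R_L = 66.33 kΩ.
Now apply the divider: V_out = 23.4 × 0.7271 = 17.01 V.

V_out ≈ 17.0 V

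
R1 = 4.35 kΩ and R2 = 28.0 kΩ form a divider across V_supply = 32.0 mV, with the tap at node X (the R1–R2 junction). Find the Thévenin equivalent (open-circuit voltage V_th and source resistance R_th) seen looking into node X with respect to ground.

With X open, the divider is unloaded: V_th = 32.0 × 28.0/32.35 = 27.70 mV.
Zeroing V_supply shorts the top of R1 to ground, so R_th = R1 ‖ R2 = 3.765 kΩ.

V_th ≈ 27.7 mV, R_th ≈ 3.77 kΩ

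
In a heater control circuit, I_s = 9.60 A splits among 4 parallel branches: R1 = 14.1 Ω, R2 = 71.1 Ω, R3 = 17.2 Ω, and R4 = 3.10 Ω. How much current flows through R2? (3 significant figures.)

I ≈ 0.290 A

ΣG = 1/14.1 + 1/71.1 + 1/17.2 + 1/3.10 = 0.4657.
Current divider: I(R2) = I_s · G_k/ΣG = 9.60 × (0.01406/0.4657) = 9.60 × 0.03020 = 0.2899 A.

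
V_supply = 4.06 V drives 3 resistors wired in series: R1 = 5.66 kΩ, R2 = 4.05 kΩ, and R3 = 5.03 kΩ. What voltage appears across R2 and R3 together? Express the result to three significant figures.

V ≈ 2.50 V

Series total: ΣR = 5.66 + 4.05 + 5.03 = 14.74 kΩ.
R_{R2..R3} = 4.05 + 5.03 = 9.080 kΩ.
V = V_supply · R/ΣR = 4.06 × 0.6160 = 2.501 V.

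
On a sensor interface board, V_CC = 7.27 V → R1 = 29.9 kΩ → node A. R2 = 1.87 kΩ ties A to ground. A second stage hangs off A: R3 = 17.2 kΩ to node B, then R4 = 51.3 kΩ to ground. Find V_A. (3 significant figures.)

V_A ≈ 0.417 V

Node A sees R2 in parallel with the series input of stage 2, R3 + R4 = 68.50 kΩ.
Effective lower resistance at A: R2 ‖ 68.50 = 1.820 kΩ.
First divider: V_A = V_CC · 1.820/(29.9 + 1.820) = 0.4172 V.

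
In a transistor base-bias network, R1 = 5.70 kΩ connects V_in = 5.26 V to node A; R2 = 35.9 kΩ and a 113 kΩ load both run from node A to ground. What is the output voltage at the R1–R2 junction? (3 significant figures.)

V_out ≈ 4.35 V

The load sits in parallel with R2, giving an effective lower resistance R2' = R2·R_L/(R2+R_L) = 27.24 kΩ.
Then V_out = V_in · R2'/(R1 + R2') = 5.26 × 27.24/32.94 = 4.350 V.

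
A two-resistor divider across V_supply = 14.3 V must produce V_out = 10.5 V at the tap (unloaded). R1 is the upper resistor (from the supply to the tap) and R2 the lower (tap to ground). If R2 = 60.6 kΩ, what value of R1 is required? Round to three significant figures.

V_out/V_supply = R2/(R1+R2) = 0.7343.
Rearranging, R1 = R2·(1−k)/k = 60.6 × 0.3619 = 21.93 kΩ.

R1 ≈ 21.9 kΩ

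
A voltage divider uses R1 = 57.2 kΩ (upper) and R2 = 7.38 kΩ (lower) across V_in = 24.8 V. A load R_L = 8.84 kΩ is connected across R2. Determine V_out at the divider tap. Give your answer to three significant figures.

The load sits in parallel with R2, giving an effective lower resistance R2' = R2·R_L/(R2+R_L) = 4.022 kΩ.
Voltage divider with the loaded lower leg: V_out = 24.8 × 4.022/(57.2 + 4.022) = 24.8 × 0.06570 = 1.629 V.
(Unloaded it would be 2.83 V; the load pulls it down.)

V_out ≈ 1.63 V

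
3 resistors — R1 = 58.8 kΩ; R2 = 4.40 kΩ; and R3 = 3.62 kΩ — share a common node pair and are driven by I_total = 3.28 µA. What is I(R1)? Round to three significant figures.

I ≈ 0.107 µA

Total conductance ΣG = 1/58.8 + 1/4.40 + 1/3.62 = 0.5205 (units of 1/kΩ).
By the current-divider rule, I = I_total · G_k/ΣG = 3.28 × 0.03267 = 0.1072 µA.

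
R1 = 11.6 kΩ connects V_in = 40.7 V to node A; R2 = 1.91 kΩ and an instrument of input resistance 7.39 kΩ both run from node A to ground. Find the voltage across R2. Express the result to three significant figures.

First combine the lower leg with the load: R2 ‖ R_L = 1.518 kΩ.
Then V_out = V_in · R2'/(R1 + R2') = 40.7 × 1.518/13.12 = 4.709 V.
(Unloaded it would be 5.75 V; the load pulls it down.)

V_out ≈ 4.71 V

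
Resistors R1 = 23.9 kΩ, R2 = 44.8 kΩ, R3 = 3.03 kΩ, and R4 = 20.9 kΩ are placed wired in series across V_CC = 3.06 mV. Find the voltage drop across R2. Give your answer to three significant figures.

V ≈ 1.48 mV

Total series resistance ΣR = 23.9 + 44.8 + 3.03 + 20.9 = 92.63 kΩ.
By the voltage-divider rule, V = 3.06 × 44.80/92.63 = 1.480 mV.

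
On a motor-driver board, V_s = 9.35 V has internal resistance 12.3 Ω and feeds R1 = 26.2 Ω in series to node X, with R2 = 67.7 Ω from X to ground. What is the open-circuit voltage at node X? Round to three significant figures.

V_th ≈ 5.96 V

R1' = 12.3 + 26.2 = 38.50 Ω (source resistance + R1).
Open-circuit (no load on X): V_th = V_s · R2/(R1' + R2) = 9.35 × 67.7/(38.50 + 67.7) = 5.960 V.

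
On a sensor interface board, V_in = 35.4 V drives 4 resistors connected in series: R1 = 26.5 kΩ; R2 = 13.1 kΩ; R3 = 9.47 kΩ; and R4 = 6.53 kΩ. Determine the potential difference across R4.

V ≈ 4.16 V

ΣR = 26.5 + 13.1 + 9.47 + 6.53 = 55.60 kΩ.
By the voltage-divider rule, V = 35.4 × 6.530/55.60 = 4.158 V.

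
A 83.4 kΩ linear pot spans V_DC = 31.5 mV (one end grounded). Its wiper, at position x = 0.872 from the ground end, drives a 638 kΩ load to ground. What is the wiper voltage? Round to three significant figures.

V_out ≈ 27.1 mV

Split the track: R_lower = x·R_p = 72.72 kΩ, R_upper = (1−x)·R_p = 10.68 kΩ.
R_L loads the lower segment: effective lower R = 65.28 kΩ.
Loaded-divider output: V_out = 31.5 × 0.8595 = 27.07 mV.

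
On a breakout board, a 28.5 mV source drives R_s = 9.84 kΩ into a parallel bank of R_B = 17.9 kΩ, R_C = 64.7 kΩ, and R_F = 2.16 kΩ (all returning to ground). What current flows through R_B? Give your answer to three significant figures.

Combine the parallel branches: R_p = (1/17.9 + 1/64.7 + 1/2.16)⁻¹ = 1.872 kΩ.
Node voltage V_A = V_in · R_p/(R_s + R_p) = 28.5 × 0.1598 = 4.555 mV.
I(R_B) = V_A / R_B = 4.555/17.9 = 0.2544 µA.

I ≈ 0.254 µA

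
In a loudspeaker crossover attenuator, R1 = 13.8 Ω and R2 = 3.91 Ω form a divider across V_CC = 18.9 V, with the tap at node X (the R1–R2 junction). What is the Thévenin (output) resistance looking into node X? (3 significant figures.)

Looking into X with the source shorted: R_th = R1·R2/(R1+R2) = 13.80 × 3.91/17.71 = 3.047 Ω.

R_th ≈ 3.05 Ω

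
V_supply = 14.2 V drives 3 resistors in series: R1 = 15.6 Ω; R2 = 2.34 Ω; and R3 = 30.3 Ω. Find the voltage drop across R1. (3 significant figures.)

V ≈ 4.59 V

Total series resistance ΣR = 15.6 + 2.34 + 30.3 = 48.24 Ω.
Voltage divider: V = V_supply · (15.60 / 48.24) = 14.2 × 0.3234 = 4.592 V.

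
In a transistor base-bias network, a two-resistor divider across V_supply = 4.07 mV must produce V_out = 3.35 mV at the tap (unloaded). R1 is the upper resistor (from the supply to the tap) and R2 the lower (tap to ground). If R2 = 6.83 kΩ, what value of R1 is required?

The divider ratio is R2/(R1+R2) = 3.35/4.07 = 0.8231.
Rearranging, R1 = R2·(1−k)/k = 6.83 × 0.2149 = 1.468 kΩ.

R1 ≈ 1.47 kΩ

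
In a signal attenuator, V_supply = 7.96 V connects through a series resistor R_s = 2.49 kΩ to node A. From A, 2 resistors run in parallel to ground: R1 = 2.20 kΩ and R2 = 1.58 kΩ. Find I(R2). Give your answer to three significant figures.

I ≈ 1.36 mA

Equivalent of the parallel group: R_p = 0.9196 kΩ.
Node voltage V_A = V_supply · R_p/(R_s + R_p) = 7.96 × 0.2697 = 2.147 V.
Branch current I = V_A/R2 = 2.147/1.58 = 1.359 mA.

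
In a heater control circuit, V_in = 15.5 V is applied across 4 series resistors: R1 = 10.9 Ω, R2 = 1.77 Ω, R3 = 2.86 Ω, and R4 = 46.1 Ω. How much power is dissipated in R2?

P ≈ 0.112 W

The common current is I = 15.5/61.63 = 0.2515 A.
P(R2) = I²·R2 = (0.2515)² × 1.77 = 0.1120 W.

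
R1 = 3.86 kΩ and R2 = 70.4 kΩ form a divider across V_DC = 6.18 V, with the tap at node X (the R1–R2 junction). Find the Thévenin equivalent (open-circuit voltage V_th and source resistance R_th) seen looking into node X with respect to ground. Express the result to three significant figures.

Open-circuit (no load on X): V_th = V_DC · R2/(R1 + R2) = 6.18 × 70.4/(3.860 + 70.4) = 5.859 V.
With V_DC suppressed (replaced by a short), R_th = R1 ‖ R2 = (3.860 × 70.4)/(3.860 + 70.4) = 3.659 kΩ.

V_th ≈ 5.86 V, R_th ≈ 3.66 kΩ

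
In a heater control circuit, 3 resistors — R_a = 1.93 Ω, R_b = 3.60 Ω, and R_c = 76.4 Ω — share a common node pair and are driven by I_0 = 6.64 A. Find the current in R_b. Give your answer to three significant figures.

ΣG = 1/1.93 + 1/3.60 + 1/76.4 = 0.8090.
R_b takes the fraction G_k/ΣG = 0.2778/0.8090 = 0.3434, so I = 6.64 × 0.3434 = 2.280 A.

I ≈ 2.28 A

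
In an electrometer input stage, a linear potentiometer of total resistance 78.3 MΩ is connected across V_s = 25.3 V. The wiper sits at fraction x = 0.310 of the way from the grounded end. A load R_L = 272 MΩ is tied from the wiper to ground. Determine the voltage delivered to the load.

Lower segment x·R_p = 24.27 MΩ; upper segment (1−x)·R_p = 54.03 MΩ.
R_L loads the lower segment: effective lower R = 22.28 MΩ.
Loaded-divider output: V_out = 25.3 × 0.2920 = 7.388 V.

V_out ≈ 7.39 V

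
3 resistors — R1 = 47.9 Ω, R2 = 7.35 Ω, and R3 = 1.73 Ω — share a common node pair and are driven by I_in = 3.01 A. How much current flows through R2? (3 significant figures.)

I ≈ 0.557 A

ΣG = 1/47.9 + 1/7.35 + 1/1.73 = 0.7350.
By the current-divider rule, I = I_in · G_k/ΣG = 3.01 × 0.1851 = 0.5572 A.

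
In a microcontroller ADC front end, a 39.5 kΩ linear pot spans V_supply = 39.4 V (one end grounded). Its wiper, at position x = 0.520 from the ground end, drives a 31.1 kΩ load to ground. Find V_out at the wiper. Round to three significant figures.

V_out ≈ 15.6 V

Lower segment x·R_p = 20.54 kΩ; upper segment (1−x)·R_p = 18.96 kΩ.
(x·R_p) ‖ R_L = 12.37 kΩ.
Then V_out = V_supply · 12.37/(18.96 + 12.37) = 15.56 V.
(Unloaded: V_out = x·V_supply = 20.5 V.)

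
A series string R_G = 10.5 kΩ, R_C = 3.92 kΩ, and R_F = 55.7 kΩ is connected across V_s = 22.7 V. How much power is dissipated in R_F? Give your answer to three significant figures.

P ≈ 5.84 mW

The common current is I = 22.7/70.12 = 0.3237 mA.
P(R_F) = I²·R_F = (0.3237)² × 55.7 = 5.837 mW.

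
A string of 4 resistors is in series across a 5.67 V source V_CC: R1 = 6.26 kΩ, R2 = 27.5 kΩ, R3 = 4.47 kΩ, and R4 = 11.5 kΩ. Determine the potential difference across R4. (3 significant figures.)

V ≈ 1.31 V

Series total: ΣR = 6.26 + 27.5 + 4.47 + 11.5 = 49.73 kΩ.
By the voltage-divider rule, V = 5.67 × 11.50/49.73 = 1.311 V.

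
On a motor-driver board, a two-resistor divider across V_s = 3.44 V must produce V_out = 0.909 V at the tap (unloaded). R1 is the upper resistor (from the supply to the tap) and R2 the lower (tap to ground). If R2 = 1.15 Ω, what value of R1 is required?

R1 ≈ 3.20 Ω

V_out/V_s = R2/(R1+R2) = 0.2642.
R1 = R2·(1/k − 1) = 1.15 × 2.784 = 3.202 Ω.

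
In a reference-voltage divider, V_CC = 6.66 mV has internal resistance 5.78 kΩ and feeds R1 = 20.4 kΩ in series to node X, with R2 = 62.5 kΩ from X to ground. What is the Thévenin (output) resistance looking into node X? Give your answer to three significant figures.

R_th ≈ 18.5 kΩ

R1' = 5.78 + 20.4 = 26.18 kΩ (source resistance + R1).
With V_CC suppressed (replaced by a short), R_th = R1' ‖ R2 = (26.18 × 62.5)/(26.18 + 62.5) = 18.45 kΩ.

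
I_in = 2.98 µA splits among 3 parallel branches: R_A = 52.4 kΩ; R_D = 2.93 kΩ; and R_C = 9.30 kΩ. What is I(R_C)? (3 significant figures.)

Conductances: ΣG = 1/52.4 + 1/2.93 + 1/9.30 = 0.4679 (1/kΩ).
Current divider: I(R_C) = I_in · G_k/ΣG = 2.98 × (0.1075/0.4679) = 2.98 × 0.2298 = 0.6848 µA.

I ≈ 0.685 µA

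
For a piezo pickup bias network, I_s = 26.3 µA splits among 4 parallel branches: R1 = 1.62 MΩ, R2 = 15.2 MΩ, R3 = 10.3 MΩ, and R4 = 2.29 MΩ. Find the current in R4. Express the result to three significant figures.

Conductances: ΣG = 1/1.62 + 1/15.2 + 1/10.3 + 1/2.29 = 1.217 (1/MΩ).
By the current-divider rule, I = I_s · G_k/ΣG = 26.3 × 0.3589 = 9.438 µA.

I ≈ 9.44 µA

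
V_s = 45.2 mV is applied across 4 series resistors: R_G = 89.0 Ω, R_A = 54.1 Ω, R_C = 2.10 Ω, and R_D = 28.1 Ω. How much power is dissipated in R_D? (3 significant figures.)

Series current I = V_s/ΣR = 45.2/173.3 = 0.2608 mA.
P = I²R = 0.06803 × 28.1 = 1.912 µW.

P ≈ 1.91 µW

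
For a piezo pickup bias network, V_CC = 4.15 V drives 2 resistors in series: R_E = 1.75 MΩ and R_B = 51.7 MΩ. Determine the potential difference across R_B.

ΣR = 1.75 + 51.7 = 53.45 MΩ.
By the voltage-divider rule, V = 4.15 × 51.70/53.45 = 4.014 V.

V ≈ 4.01 V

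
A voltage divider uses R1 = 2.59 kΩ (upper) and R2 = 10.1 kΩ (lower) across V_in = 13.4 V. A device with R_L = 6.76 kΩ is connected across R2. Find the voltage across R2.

First combine the lower leg with the load: R2 ‖ R_L = 4.050 kΩ.
Voltage divider with the loaded lower leg: V_out = 13.4 × 4.050/(2.59 + 4.050) = 13.4 × 0.6099 = 8.173 V.
(Unloaded it would be 10.7 V; the load pulls it down.)

V_out ≈ 8.17 V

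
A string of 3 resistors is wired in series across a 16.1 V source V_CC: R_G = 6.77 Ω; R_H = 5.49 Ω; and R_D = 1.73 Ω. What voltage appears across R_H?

V ≈ 6.32 V

ΣR = 6.77 + 5.49 + 1.73 = 13.99 Ω.
V = V_CC · R/ΣR = 16.1 × 0.3924 = 6.318 V.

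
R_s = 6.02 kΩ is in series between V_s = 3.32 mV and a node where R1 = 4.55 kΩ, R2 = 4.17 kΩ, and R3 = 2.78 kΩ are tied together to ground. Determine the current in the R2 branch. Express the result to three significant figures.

I ≈ 0.134 µA

Equivalent of the parallel group: R_p = 1.221 kΩ.
V_A = 3.32 × 1.221/7.241 = 0.5597 mV.
I(R2) = V_A / R2 = 0.5597/4.17 = 0.1342 µA.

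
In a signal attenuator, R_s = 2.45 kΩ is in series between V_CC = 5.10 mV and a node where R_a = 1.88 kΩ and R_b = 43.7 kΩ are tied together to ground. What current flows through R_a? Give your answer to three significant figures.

I ≈ 1.15 µA

Equivalent of the parallel group: R_p = 1.802 kΩ.
V_A by voltage divider: V_A = 5.10 × 1.802/(2.45 + 1.802) = 2.162 mV.
I(R_a) = V_A / R_a = 2.162/1.88 = 1.150 µA.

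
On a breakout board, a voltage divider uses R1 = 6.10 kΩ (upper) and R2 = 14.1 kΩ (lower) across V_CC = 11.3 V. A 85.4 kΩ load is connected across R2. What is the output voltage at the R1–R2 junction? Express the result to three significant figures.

V_out ≈ 7.51 V

The load sits in parallel with R2, giving an effective lower resistance R2' = R2·R_L/(R2+R_L) = 12.10 kΩ.
Now apply the divider: V_out = 11.3 × 0.6649 = 7.513 V.
(Unloaded it would be 7.89 V; the load pulls it down.)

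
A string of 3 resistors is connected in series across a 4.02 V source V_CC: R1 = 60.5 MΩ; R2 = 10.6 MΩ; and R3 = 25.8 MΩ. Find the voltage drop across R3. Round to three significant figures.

Series total: ΣR = 60.5 + 10.6 + 25.8 = 96.90 MΩ.
Voltage divider: V = V_CC · (25.80 / 96.90) = 4.02 × 0.2663 = 1.070 V.

V ≈ 1.07 V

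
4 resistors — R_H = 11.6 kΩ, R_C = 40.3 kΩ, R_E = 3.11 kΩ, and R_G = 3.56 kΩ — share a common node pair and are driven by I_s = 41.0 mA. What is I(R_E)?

I ≈ 18.5 mA

Conductances: ΣG = 1/11.6 + 1/40.3 + 1/3.11 + 1/3.56 = 0.7135 (1/kΩ).
Current divider: I(R_E) = I_s · G_k/ΣG = 41.0 × (0.3215/0.7135) = 41.0 × 0.4507 = 18.48 mA.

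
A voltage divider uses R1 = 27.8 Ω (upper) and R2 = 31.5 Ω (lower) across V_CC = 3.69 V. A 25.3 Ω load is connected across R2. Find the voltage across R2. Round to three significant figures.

R2 ‖ R_L = (31.5 × 25.3)/(31.5 + 25.3) = 14.03 Ω.
Then V_out = V_CC · R2'/(R1 + R2') = 3.69 × 14.03/41.83 = 1.238 V.
(Unloaded it would be 1.96 V; the load pulls it down.)

V_out ≈ 1.24 V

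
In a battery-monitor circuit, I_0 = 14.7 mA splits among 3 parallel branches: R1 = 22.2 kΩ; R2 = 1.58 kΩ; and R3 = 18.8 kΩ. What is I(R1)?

ΣG = 1/22.2 + 1/1.58 + 1/18.8 = 0.7311.
Current divider: I(R1) = I_0 · G_k/ΣG = 14.7 × (0.04505/0.7311) = 14.7 × 0.06161 = 0.9056 mA.

I ≈ 0.906 mA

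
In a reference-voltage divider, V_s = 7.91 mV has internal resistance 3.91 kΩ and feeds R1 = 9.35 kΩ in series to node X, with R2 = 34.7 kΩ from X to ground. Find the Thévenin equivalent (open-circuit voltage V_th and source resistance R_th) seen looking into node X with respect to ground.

R1' = 3.91 + 9.35 = 13.26 kΩ (source resistance + R1).
With X open, the divider is unloaded: V_th = 7.91 × 34.7/47.96 = 5.723 mV.
With V_s suppressed (replaced by a short), R_th = R1' ‖ R2 = (13.26 × 34.7)/(13.26 + 34.7) = 9.594 kΩ.

V_th ≈ 5.72 mV, R_th ≈ 9.59 kΩ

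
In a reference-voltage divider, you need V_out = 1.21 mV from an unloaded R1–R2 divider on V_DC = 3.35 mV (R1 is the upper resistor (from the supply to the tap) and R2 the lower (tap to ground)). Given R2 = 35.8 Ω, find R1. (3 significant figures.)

R1 ≈ 63.3 Ω

Required fraction k = V_out/V_DC = 0.3612.
So R1 = R2 · (V_DC/V_out − 1) = 35.8 × (3.35/1.21 − 1) = 35.8 × 1.769 = 63.32 Ω.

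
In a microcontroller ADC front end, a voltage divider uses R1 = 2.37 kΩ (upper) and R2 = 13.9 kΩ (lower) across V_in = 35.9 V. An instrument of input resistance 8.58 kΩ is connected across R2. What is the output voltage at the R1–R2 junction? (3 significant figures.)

First combine the lower leg with the load: R2 ‖ R_L = 5.305 kΩ.
Voltage divider with the loaded lower leg: V_out = 35.9 × 5.305/(2.37 + 5.305) = 35.9 × 0.6912 = 24.81 V.

V_out ≈ 24.8 V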